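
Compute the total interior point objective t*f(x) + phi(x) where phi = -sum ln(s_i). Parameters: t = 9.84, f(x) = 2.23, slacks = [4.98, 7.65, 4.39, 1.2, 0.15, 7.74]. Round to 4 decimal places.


Step 1: Compute log-barrier.
ln values: [1.6054, 2.0347, 1.4793, 0.1823, -1.8971, 2.0464]
phi = -(1.6054 + 2.0347 + 1.4793 + 0.1823 - 1.8971 + 2.0464) = -5.4511
Step 2: Compute augmented objective.
t*f(x) = 9.84*2.23 = 21.9432
Total = 21.9432 - 5.4511 = 16.4921


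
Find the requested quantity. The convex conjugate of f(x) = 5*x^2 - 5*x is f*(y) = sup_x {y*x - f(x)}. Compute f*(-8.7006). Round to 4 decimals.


f*(y) = sup_x {y*x - a*x^2 - b*x} = sup_x {(y-b)*x - a*x^2}
FOC: (y - b) - 2a*x = 0 => x* = (y - b)/(2a)
x* = (-8.7006 + 5)/(2*5) = -0.3701
f*(-8.7006) = (y-b)^2/(4a) = (-8.7006 + 5)^2/(4*5)
= 13.6944/20 = 0.6847


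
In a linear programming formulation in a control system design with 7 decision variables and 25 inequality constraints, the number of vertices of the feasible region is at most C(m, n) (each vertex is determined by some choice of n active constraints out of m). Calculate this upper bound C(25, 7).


Each vertex corresponds to some choice of n active constraints out of m, so the number of vertices is at most C(m, n) = m! / (n!(m-n)!).
m = 25, n = 7
Numerator: 25 * 24 * 23 * 22 * 21 * 20 * 19
Denominator: 7! = 5040
C(25, 7) = 480700


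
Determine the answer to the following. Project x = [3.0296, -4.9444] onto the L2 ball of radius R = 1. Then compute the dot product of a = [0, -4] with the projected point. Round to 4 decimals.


Step 1: Compute ||x|| (intermediates to 6 decimals).
||x|| = sqrt(3.0296^2 + (-4.9444)^2) = 5.798756
Step 2: Project.
Since ||x|| > R, scale = R/||x|| = 1/5.798756 = 0.172451, proj(x) = scale * x
proj(x) = [0.522458, -0.852667]
Step 3: Dot product.
a^T * proj(x) = 0*0.522458 - 4*(-0.852667) = 3.4107


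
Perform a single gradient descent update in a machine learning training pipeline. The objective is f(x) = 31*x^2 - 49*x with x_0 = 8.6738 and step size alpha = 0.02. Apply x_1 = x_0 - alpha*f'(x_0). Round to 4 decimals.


We compute the gradient at x_0 and apply the update.
f'(x) = 62*x - 49
f'(8.6738) = 62*8.6738 - 49 = 488.7756
x_1 = 8.6738 - 0.02*488.7756 = -1.1017


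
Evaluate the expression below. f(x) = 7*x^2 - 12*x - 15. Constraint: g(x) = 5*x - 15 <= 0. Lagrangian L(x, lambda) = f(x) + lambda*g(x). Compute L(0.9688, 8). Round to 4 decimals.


Step 1: Evaluate f(x).
f(0.9688) = 7*0.9688^2 - 12*0.9688 - 15 = -20.0556
Step 2: Evaluate g(x).
g(0.9688) = 5*0.9688 - 15 = -10.156
Step 3: Compute Lagrangian.
L = -20.0556 + 8*-10.156 = -101.3036


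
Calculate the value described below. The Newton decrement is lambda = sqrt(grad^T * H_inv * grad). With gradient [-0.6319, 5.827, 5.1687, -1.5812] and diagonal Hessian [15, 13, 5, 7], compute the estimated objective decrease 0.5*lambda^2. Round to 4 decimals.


Step 1: H is diagonal, so H^(-1) * g = [-0.0421, 0.4482, 1.0337, -0.2259].
Step 2: g^T H^(-1) g = sum_i g_i^2 / H_ii
  = (-0.6319)^2/15 + (5.827)^2/13 + (5.1687)^2/5 + (-1.5812)^2/7
  = 0.0266 + 2.6118 + 5.3431 + 0.3572 = 8.3387
Step 3: Objective decrease = 0.5 * g^T H^(-1) g = 4.1694


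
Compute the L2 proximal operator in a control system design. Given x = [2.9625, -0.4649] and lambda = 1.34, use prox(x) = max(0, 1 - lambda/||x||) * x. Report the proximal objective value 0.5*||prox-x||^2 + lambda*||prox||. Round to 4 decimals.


Step 1: Compute ||x||.
||x|| = 2.9988
Step 2: Compute scaling factor.
scale = max(0, 1 - 1.34/2.9988) = 0.5531
Step 3: prox(x) = [1.6387, -0.2572]
||prox(x)|| = 1.6588
Step 4: Proximal objective.
0.5*||prox-x||^2 = 0.8978
lambda*||prox|| = 2.2228
Total = 3.1205


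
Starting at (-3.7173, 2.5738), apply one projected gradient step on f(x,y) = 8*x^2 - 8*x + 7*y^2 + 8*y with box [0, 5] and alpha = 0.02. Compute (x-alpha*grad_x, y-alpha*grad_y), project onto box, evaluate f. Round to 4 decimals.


Step 1: Compute gradient at (-3.7173, 2.5738).
grad_x = 2*8*-3.7173 - 8 = -67.4768
grad_y = 2*7*2.5738 + 8 = 44.0332
Step 2: Gradient step.
x_raw = -3.7173 - 0.02*-67.4768 = -2.3678
y_raw = 2.5738 - 0.02*44.0332 = 1.6931
Step 3: Project onto [0, 5].
x_proj = clip(-2.3678) = 0.0
y_proj = clip(1.6931) = 1.6931
Step 4: Evaluate f.
f(0.0, 1.6931) = 33.6121


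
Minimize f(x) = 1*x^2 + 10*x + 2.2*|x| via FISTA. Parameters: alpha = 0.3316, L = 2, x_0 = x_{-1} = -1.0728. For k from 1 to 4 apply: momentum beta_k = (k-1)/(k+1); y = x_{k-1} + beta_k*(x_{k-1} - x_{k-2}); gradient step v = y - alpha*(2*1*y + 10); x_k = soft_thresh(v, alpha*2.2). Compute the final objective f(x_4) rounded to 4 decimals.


FISTA on f(x) = 1*x^2 + 10*x + 2.2*|x|
L = 2, alpha = 0.3316
Iteration 1: beta = 0.0, y = -1.0728 + 0.0*(-1.0728 + 1.0728) = -1.0728
  grad(y) = 7.8544, v = y - alpha*grad = -3.6773
  prox(v) = soft_thresh(-3.6773, 0.7295) = -2.9478
Iteration 2: beta = 0.3333, y = -2.9478 + 0.3333*(-2.9478 + 1.0728) = -3.5728
  grad(y) = 2.8544, v = y - alpha*grad = -4.5193
  prox(v) = soft_thresh(-4.5193, 0.7295) = -3.7898
Iteration 3: beta = 0.5, y = -3.7898 + 0.5*(-3.7898 + 2.9478) = -4.2108
  grad(y) = 1.5784, v = y - alpha*grad = -4.7342
  prox(v) = soft_thresh(-4.7342, 0.7295) = -4.0047
Iteration 4: beta = 0.6, y = -4.0047 + 0.6*(-4.0047 + 3.7898) = -4.1336
  grad(y) = 1.7328, v = y - alpha*grad = -4.7082
  prox(v) = soft_thresh(-4.7082, 0.7295) = -3.9787
f(x_4) = 1*(-3.9787)^2 + 10*(-3.9787) + 2.2*|-3.9787| = -15.2038


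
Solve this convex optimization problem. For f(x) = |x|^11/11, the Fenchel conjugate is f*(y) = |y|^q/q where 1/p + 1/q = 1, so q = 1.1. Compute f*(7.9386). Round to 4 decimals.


The conjugate exponent q satisfies 1/p + 1/q = 1.
p = 11, so q = 11/(11 - 1) = 1.1
|y|^q = 7.9386^1.1 = 9.766
f*(7.9386) = 9.766 / 1.1 = 8.8782


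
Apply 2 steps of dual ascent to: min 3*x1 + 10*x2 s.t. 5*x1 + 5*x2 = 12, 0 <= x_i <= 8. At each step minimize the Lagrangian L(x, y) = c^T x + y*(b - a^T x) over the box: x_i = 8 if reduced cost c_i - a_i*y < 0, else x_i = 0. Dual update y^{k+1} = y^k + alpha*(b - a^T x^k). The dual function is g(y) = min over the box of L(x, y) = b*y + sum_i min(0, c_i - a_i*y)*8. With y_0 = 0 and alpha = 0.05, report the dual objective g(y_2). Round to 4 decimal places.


Dual ascent for LP: min 3*x1 + 10*x2, 5*x1 + 5*x2 = 12, 0 <= x_i <= 8
Step 1: y^k = 0.0, reduced costs: (3.0, 10.0)
  x^k = (0.0, 0.0), subgradient = b - a^T x = 12.0
  y^{k+1} = 0.0 + 0.05*12.0 = 0.6
Step 2: y^k = 0.6, reduced costs: (0.0, 7.0)
  x^k = (0.0, 0.0), subgradient = b - a^T x = 12.0
  y^{k+1} = 0.6 + 0.05*12.0 = 1.2
Dual objective at y_2 = 1.2: reduced costs (-3.0, 4.0), box minimizer x = (8.0, 0.0)
g(y_2) = b*y + (c1 - a1*y)*x1 + (c2 - a2*y)*x2 = 12*1.2 + (-3.0)*8.0 + 4.0*0.0 = 14.4 - 24.0 + 0.0 = -9.6


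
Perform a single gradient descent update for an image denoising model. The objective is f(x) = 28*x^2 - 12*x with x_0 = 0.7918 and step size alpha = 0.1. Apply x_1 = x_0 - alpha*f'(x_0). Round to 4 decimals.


We compute the gradient at x_0 and apply the update.
f'(x) = 56*x - 12
f'(0.7918) = 56*0.7918 - 12 = 32.3408
x_1 = 0.7918 - 0.1*32.3408 = -2.4423


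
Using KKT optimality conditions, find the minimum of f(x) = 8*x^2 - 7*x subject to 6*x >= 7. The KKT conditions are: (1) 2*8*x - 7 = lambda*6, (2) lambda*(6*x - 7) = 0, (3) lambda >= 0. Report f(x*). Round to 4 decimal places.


Step 1: Try lambda = 0 (constraint inactive).
x_unc = 7/(2*8) = 0.4375
Check: 6*0.4375 = 2.625 < 7 -- violated!
Step 2: Constraint must be active: 6*x = 7
x* = 7/6 = 1.1667 (rounded; the exact value 7/6 is used below)
lambda = (2*8*(7/6) - 7)/6 = 1.9444
Step 3: Compute optimal value.
f(x*) = 8*(7/6)^2 - 7*(7/6) = 2.7222


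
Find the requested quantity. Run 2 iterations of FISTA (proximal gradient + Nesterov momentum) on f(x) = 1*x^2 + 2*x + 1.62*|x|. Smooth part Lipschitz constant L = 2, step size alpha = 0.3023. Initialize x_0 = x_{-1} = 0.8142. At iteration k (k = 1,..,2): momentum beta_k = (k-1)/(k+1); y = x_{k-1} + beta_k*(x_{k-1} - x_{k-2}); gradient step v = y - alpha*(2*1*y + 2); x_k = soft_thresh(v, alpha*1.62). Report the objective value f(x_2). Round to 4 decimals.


FISTA on f(x) = 1*x^2 + 2*x + 1.62*|x|
L = 2, alpha = 0.3023
Iteration 1: beta = 0.0, y = 0.8142 + 0.0*(0.8142 - 0.8142) = 0.8142
  grad(y) = 3.6284, v = y - alpha*grad = -0.2827
  prox(v) = soft_thresh(-0.2827, 0.4897) = 0.0
Iteration 2: beta = 0.3333, y = 0.0 + 0.3333*(0.0 - 0.8142) = -0.2714
  grad(y) = 1.4572, v = y - alpha*grad = -0.7119
  prox(v) = soft_thresh(-0.7119, 0.4897) = -0.2222
f(x_2) = 1*(-0.2222)^2 + 2*(-0.2222) + 1.62*|-0.2222| = -0.0351


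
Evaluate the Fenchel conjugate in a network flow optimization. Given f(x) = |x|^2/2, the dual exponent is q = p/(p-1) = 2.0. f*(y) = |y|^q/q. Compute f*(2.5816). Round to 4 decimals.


The conjugate exponent q satisfies 1/p + 1/q = 1.
p = 2, so q = 2/(2 - 1) = 2.0
|y|^q = 2.5816^2.0 = 6.6647
f*(2.5816) = 6.6647 / 2.0 = 3.3323


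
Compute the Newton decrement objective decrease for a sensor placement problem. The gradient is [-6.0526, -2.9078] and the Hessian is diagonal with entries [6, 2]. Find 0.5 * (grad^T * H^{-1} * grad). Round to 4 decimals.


Step 1: H is diagonal, so H^(-1) * g = [-1.0088, -1.4539].
Step 2: g^T H^(-1) g = sum_i g_i^2 / H_ii
  = (-6.0526)^2/6 + (-2.9078)^2/2
  = 6.1057 + 4.2277 = 10.3333
Step 3: Objective decrease = 0.5 * g^T H^(-1) g = 5.1667


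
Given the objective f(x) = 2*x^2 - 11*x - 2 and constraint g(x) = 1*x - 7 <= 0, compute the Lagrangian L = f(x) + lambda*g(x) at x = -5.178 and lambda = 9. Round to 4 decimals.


Step 1: Evaluate f(x).
f(-5.178) = 2*(-5.178)^2 - 11*(-5.178) - 2 = 108.5814
Step 2: Evaluate g(x).
g(-5.178) = 1*-5.178 - 7 = -12.178
Step 3: Compute Lagrangian.
L = 108.5814 + 9*-12.178 = -1.0206


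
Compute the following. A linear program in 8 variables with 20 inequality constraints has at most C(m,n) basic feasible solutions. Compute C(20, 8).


Each vertex corresponds to some choice of n active constraints out of m, so the number of vertices is at most C(m, n) = m! / (n!(m-n)!).
m = 20, n = 8
Numerator: 20 * 19 * 18 * 17 * 16 * 15 * 14 * 13
Denominator: 8! = 40320
C(20, 8) = 125970


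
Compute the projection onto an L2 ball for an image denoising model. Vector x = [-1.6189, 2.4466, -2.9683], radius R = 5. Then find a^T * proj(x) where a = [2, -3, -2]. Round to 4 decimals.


Step 1: Compute ||x|| (intermediates to 6 decimals).
||x|| = sqrt((-1.6189)^2 + 2.4466^2 + (-2.9683)^2) = 4.173427
Step 2: Project.
Since ||x|| <= R, proj = x (no scaling needed).
proj(x) = [-1.6189, 2.4466, -2.9683]
Step 3: Dot product.
a^T * proj(x) = 2*(-1.6189) - 3*2.4466 - 2*(-2.9683) = -4.641


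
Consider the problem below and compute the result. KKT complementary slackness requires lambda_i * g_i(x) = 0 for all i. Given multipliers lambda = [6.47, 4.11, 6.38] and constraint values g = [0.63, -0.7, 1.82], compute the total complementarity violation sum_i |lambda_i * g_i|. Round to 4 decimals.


KKT complementary slackness check:
lambda_1 * g_1 = 6.47 * 0.63 = 4.0761
lambda_2 * g_2 = 4.11 * -0.7 = -2.877
lambda_3 * g_3 = 6.38 * 1.82 = 11.6116
Total violation = 4.0761 + 2.877 + 11.6116 = 18.5647


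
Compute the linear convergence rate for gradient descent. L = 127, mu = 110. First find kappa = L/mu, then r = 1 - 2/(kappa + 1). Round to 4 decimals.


Step 1: Compute the condition number.
kappa = L/mu = 127/110 = 1.1545
Step 2: Compute the convergence rate.
r = 1 - 2/(kappa + 1) = 1 - 2*mu/(L + mu) = (L - mu)/(L + mu) = 17/237 = 0.0717


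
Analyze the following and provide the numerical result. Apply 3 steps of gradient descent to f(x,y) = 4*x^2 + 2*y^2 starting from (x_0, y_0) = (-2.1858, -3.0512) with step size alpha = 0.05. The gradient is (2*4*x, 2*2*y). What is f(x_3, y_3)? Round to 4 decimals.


Gradient descent on f(x,y) = 4*x^2 + 2*y^2.
Starting point: (-2.1858, -3.0512), alpha = 0.05
Step 1: grad_x = 2*4*-2.1858 = -17.4864, grad_y = 2*2*-3.0512 = -12.2048
  x_1 = -2.1858 - 0.05*-17.4864 = -1.3115
  y_1 = -3.0512 - 0.05*-12.2048 = -2.441
Step 2: grad_x = 2*4*-1.3115 = -10.4918, grad_y = 2*2*-2.441 = -9.7638
  x_2 = -1.3115 - 0.05*-10.4918 = -0.7869
  y_2 = -2.441 - 0.05*-9.7638 = -1.9528
Step 3: grad_x = 2*4*-0.7869 = -6.2951, grad_y = 2*2*-1.9528 = -7.8111
  x_3 = -0.7869 - 0.05*-6.2951 = -0.4721
  y_3 = -1.9528 - 0.05*-7.8111 = -1.5622
f(-0.4721, -1.5622) = 4*(-0.4721)^2 + 2*(-1.5622)^2 = 5.7727


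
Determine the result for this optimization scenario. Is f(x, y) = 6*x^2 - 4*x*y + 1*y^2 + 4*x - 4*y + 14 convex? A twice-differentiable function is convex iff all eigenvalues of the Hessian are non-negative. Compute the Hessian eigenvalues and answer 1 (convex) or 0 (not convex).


The Hessian of f(x,y) = 6*x^2 - 4*x*y + 1*y^2 + 4*x - 4*y + 14 is:
H = [[12, -4], [-4, 2]]
Trace = 12 + 2 = 14
Determinant = 12*2 - (-4)^2 = 8
Discriminant = (14)^2 - 4*8 = 164.0
Eigenvalues: lambda_1 = 0.5969, lambda_2 = 13.4031
The function is convex.

1


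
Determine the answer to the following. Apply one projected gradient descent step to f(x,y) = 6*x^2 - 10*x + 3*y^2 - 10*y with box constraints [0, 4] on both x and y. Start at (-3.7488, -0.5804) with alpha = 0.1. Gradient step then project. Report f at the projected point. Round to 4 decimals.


Step 1: Compute gradient at (-3.7488, -0.5804).
grad_x = 2*6*-3.7488 - 10 = -54.9856
grad_y = 2*3*-0.5804 - 10 = -13.4824
Step 2: Gradient step.
x_raw = -3.7488 - 0.1*-54.9856 = 1.7498
y_raw = -0.5804 - 0.1*-13.4824 = 0.7678
Step 3: Project onto [0, 4].
x_proj = clip(1.7498) = 1.7498
y_proj = clip(0.7678) = 0.7678
Step 4: Evaluate f.
f(1.7498, 0.7678) = -5.0373


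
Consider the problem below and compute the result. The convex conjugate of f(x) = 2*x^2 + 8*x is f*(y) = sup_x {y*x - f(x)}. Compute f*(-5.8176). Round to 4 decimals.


f*(y) = sup_x {y*x - a*x^2 - b*x} = sup_x {(y-b)*x - a*x^2}
FOC: (y - b) - 2a*x = 0 => x* = (y - b)/(2a)
x* = (-5.8176 - 8)/(2*2) = -3.4544
f*(-5.8176) = (y-b)^2/(4a) = (-5.8176 - 8)^2/(4*2)
= 190.9261/8 = 23.8658


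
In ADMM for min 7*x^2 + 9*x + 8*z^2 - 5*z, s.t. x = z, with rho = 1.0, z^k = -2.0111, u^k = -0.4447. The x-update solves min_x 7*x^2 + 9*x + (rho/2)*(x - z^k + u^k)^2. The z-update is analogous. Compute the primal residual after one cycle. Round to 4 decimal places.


ADMM iteration with rho = 1.0, z^k = -2.0111, u^k = -0.4447
Step 1: x-update.
Minimize 7*x^2 + 9*x + (1.0/2)*(x + 2.0111 - 0.4447)^2
FOC: (2*7 + 1.0)*x = -9 + 1.0*(-2.0111 + 0.4447)
x^{k+1} = -0.7044
Step 2: z-update.
Minimize 8*z^2 - 5*z + (1.0/2)*(-0.7044 - z - 0.4447)^2
FOC: (2*8 + 1.0)*z = 5 + 1.0*(-0.7044 - 0.4447)
z^{k+1} = 0.2265
Step 3: u-update.
u^{k+1} = -0.4447 - 0.7044 - 0.2265 = -1.3756
Step 4: Primal residual = |-0.7044 - 0.2265| = 0.9309


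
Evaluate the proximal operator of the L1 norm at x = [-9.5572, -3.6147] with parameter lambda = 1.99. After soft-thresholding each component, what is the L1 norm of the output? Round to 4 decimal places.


Soft-thresholding with lambda = 1.99:
prox(-9.5572) = sign(-9.5572)*max(|-9.5572| - 1.99, 0) = -7.5672
prox(-3.6147) = sign(-3.6147)*max(|-3.6147| - 1.99, 0) = -1.6247
prox(x) = [-7.5672, -1.6247]
||prox(x)||_1 = 7.5672 + 1.6247 = 9.1919


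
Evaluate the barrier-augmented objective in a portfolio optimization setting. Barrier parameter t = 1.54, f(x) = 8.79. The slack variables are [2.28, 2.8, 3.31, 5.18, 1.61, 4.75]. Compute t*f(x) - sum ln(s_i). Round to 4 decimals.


Step 1: Compute log-barrier.
ln values: [0.8242, 1.0296, 1.1969, 1.6448, 0.4762, 1.5581]
phi = -(0.8242 + 1.0296 + 1.1969 + 1.6448 + 0.4762 + 1.5581) = -6.7299
Step 2: Compute augmented objective.
t*f(x) = 1.54*8.79 = 13.5366
Total = 13.5366 - 6.7299 = 6.8067


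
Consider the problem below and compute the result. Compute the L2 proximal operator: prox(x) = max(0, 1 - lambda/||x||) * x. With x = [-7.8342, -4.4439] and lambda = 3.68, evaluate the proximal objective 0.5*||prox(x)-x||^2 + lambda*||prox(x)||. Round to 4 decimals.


Step 1: Compute ||x||.
||x|| = 9.0068
Step 2: Compute scaling factor.
scale = max(0, 1 - 3.68/9.0068) = 0.5914
Step 3: prox(x) = [-4.6333, -2.6282]
||prox(x)|| = 5.3268
Step 4: Proximal objective.
0.5*||prox-x||^2 = 6.7712
lambda*||prox|| = 19.6026
Total = 26.3739


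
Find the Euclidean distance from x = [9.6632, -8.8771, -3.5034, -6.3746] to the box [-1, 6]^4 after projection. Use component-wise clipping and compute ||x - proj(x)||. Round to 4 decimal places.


Project each component onto [-1, 6].
clip(9.6632) = 6.0, clip(-8.8771) = -1.0, clip(-3.5034) = -1.0, clip(-6.3746) = -1.0
Projection = [6.0, -1.0, -1.0, -1.0]
Squared diffs: [13.419, 62.0487, 6.267, 28.8863]
Distance = sqrt(110.621) = 10.5177


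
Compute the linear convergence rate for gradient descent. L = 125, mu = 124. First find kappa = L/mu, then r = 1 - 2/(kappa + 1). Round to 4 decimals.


Step 1: Compute the condition number.
kappa = L/mu = 125/124 = 1.0081
Step 2: Compute the convergence rate.
r = 1 - 2/(kappa + 1) = 1 - 2*mu/(L + mu) = (L - mu)/(L + mu) = 1/249 = 0.004


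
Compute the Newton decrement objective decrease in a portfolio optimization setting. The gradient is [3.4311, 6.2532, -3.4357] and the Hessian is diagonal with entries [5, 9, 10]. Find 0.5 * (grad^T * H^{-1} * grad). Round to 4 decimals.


Step 1: H is diagonal, so H^(-1) * g = [0.6862, 0.6948, -0.3436].
Step 2: g^T H^(-1) g = sum_i g_i^2 / H_ii
  = (3.4311)^2/5 + (6.2532)^2/9 + (-3.4357)^2/10
  = 2.3545 + 4.3447 + 1.1804 = 7.8796
Step 3: Objective decrease = 0.5 * g^T H^(-1) g = 3.9398


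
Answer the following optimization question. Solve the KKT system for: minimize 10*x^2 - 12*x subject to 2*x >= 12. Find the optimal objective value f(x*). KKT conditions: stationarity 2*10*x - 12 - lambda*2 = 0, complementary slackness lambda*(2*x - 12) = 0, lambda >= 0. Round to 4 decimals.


Step 1: Try lambda = 0 (constraint inactive).
x_unc = 12/(2*10) = 0.6
Check: 2*0.6 = 1.2 < 12 -- violated!
Step 2: Constraint must be active: 2*x = 12
x* = 12/2 = 6.0
lambda = (2*10*6.0 - 12)/2 = 54.0
Step 3: Compute optimal value.
f(x*) = 10*6.0^2 - 12*6.0 = 288.0


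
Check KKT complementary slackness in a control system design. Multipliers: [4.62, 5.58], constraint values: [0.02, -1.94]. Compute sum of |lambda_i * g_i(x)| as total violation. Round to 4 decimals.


KKT complementary slackness check:
lambda_1 * g_1 = 4.62 * 0.02 = 0.0924
lambda_2 * g_2 = 5.58 * -1.94 = -10.8252
Total violation = 0.0924 + 10.8252 = 10.9176


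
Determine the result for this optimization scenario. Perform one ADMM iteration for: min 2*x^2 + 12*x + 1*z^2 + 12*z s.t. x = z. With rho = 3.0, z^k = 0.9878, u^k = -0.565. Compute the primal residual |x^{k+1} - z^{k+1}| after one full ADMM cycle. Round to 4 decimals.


ADMM iteration with rho = 3.0, z^k = 0.9878, u^k = -0.565
Step 1: x-update.
Minimize 2*x^2 + 12*x + (3.0/2)*(x - 0.9878 - 0.565)^2
FOC: (2*2 + 3.0)*x = -12 + 3.0*(0.9878 + 0.565)
x^{k+1} = -1.0488
Step 2: z-update.
Minimize 1*z^2 + 12*z + (3.0/2)*(-1.0488 - z - 0.565)^2
FOC: (2*1 + 3.0)*z = -12 + 3.0*(-1.0488 - 0.565)
z^{k+1} = -3.3683
Step 3: u-update.
u^{k+1} = -0.565 - 1.0488 + 3.3683 = 1.7545
Step 4: Primal residual = |-1.0488 + 3.3683| = 2.3195


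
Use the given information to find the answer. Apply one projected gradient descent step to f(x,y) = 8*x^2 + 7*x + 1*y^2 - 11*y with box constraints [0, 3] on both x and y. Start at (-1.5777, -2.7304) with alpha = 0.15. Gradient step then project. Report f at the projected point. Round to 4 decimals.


Step 1: Compute gradient at (-1.5777, -2.7304).
grad_x = 2*8*-1.5777 + 7 = -18.2432
grad_y = 2*1*-2.7304 - 11 = -16.4608
Step 2: Gradient step.
x_raw = -1.5777 - 0.15*-18.2432 = 1.1588
y_raw = -2.7304 - 0.15*-16.4608 = -0.2613
Step 3: Project onto [0, 3].
x_proj = clip(1.1588) = 1.1588
y_proj = clip(-0.2613) = 0.0
Step 4: Evaluate f.
f(1.1588, 0.0) = 18.8536


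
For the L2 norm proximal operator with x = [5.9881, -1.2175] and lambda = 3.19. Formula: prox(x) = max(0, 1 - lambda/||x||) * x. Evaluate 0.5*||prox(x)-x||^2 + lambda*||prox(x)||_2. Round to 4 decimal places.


Step 1: Compute ||x||.
||x|| = 6.1106
Step 2: Compute scaling factor.
scale = max(0, 1 - 3.19/6.1106) = 0.478
Step 3: prox(x) = [2.8621, -0.5819]
||prox(x)|| = 2.9206
Step 4: Proximal objective.
0.5*||prox-x||^2 = 5.0881
lambda*||prox|| = 9.3167
Total = 14.4048


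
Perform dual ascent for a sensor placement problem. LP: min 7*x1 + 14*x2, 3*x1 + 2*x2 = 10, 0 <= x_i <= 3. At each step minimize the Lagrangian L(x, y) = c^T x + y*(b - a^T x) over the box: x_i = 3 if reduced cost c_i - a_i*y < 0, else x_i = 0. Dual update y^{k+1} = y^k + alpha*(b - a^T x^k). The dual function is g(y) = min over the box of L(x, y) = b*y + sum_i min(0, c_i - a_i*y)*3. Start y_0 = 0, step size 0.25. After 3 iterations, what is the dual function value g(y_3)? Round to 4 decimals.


Dual ascent for LP: min 7*x1 + 14*x2, 3*x1 + 2*x2 = 10, 0 <= x_i <= 3
Step 1: y^k = 0.0, reduced costs: (7.0, 14.0)
  x^k = (0.0, 0.0), subgradient = b - a^T x = 10.0
  y^{k+1} = 0.0 + 0.25*10.0 = 2.5
Step 2: y^k = 2.5, reduced costs: (-0.5, 9.0)
  x^k = (3.0, 0.0), subgradient = b - a^T x = 1.0
  y^{k+1} = 2.5 + 0.25*1.0 = 2.75
Step 3: y^k = 2.75, reduced costs: (-1.25, 8.5)
  x^k = (3.0, 0.0), subgradient = b - a^T x = 1.0
  y^{k+1} = 2.75 + 0.25*1.0 = 3.0
Dual objective at y_3 = 3.0: reduced costs (-2.0, 8.0), box minimizer x = (3.0, 0.0)
g(y_3) = b*y + (c1 - a1*y)*x1 + (c2 - a2*y)*x2 = 10*3.0 + (-2.0)*3.0 + 8.0*0.0 = 30.0 - 6.0 + 0.0 = 24.0


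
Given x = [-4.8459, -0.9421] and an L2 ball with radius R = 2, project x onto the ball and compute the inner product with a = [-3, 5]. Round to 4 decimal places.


Step 1: Compute ||x|| (intermediates to 6 decimals).
||x|| = sqrt((-4.8459)^2 + (-0.9421)^2) = 4.936628
Step 2: Project.
Since ||x|| > R, scale = R/||x|| = 2/4.936628 = 0.405135, proj(x) = scale * x
proj(x) = [-1.963244, -0.381678]
Step 3: Dot product.
a^T * proj(x) = -3*(-1.963244) + 5*(-0.381678) = 3.9813


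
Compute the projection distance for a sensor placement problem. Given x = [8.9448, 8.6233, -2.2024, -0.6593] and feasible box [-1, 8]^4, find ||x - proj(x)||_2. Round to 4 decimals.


Project each component onto [-1, 8].
clip(8.9448) = 8.0, clip(8.6233) = 8.0, clip(-2.2024) = -1.0, clip(-0.6593) = -0.6593
Projection = [8.0, 8.0, -1.0, -0.6593]
Squared diffs: [0.8926, 0.3885, 1.4458, 0.0]
Distance = sqrt(2.7269) = 1.6513


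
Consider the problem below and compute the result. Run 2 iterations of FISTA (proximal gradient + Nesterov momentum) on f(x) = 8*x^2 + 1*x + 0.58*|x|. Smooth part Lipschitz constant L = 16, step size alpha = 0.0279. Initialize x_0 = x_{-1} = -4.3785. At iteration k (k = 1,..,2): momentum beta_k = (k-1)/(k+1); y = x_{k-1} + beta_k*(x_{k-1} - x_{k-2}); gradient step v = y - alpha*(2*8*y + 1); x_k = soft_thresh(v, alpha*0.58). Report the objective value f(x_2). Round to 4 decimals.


FISTA on f(x) = 8*x^2 + 1*x + 0.58*|x|
L = 16, alpha = 0.0279
Iteration 1: beta = 0.0, y = -4.3785 + 0.0*(-4.3785 + 4.3785) = -4.3785
  grad(y) = -69.056, v = y - alpha*grad = -2.4518
  prox(v) = soft_thresh(-2.4518, 0.0162) = -2.4357
Iteration 2: beta = 0.3333, y = -2.4357 + 0.3333*(-2.4357 + 4.3785) = -1.788
  grad(y) = -27.6087, v = y - alpha*grad = -1.0178
  prox(v) = soft_thresh(-1.0178, 0.0162) = -1.0016
f(x_2) = 8*(-1.0016)^2 + 1*(-1.0016) + 0.58*|-1.0016| = 7.6046


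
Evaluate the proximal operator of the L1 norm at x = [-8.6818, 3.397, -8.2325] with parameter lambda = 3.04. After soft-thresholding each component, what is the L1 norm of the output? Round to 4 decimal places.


Soft-thresholding with lambda = 3.04:
prox(-8.6818) = sign(-8.6818)*max(|-8.6818| - 3.04, 0) = -5.6418
prox(3.397) = sign(3.397)*max(|3.397| - 3.04, 0) = 0.357
prox(-8.2325) = sign(-8.2325)*max(|-8.2325| - 3.04, 0) = -5.1925
prox(x) = [-5.6418, 0.357, -5.1925]
||prox(x)||_1 = 5.6418 + 0.357 + 5.1925 = 11.1913


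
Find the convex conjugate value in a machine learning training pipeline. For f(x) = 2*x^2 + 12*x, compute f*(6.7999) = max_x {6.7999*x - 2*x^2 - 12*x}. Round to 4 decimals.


f*(y) = sup_x {y*x - a*x^2 - b*x} = sup_x {(y-b)*x - a*x^2}
FOC: (y - b) - 2a*x = 0 => x* = (y - b)/(2a)
x* = (6.7999 - 12)/(2*2) = -1.3
f*(6.7999) = (y-b)^2/(4a) = (6.7999 - 12)^2/(4*2)
= 27.041/8 = 3.3801


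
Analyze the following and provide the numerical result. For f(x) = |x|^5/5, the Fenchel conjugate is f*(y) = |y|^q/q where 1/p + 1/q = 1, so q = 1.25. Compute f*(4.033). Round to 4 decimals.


The conjugate exponent q satisfies 1/p + 1/q = 1.
p = 5, so q = 5/(5 - 1) = 1.25
|y|^q = 4.033^1.25 = 5.7153
f*(4.033) = 5.7153 / 1.25 = 4.5722


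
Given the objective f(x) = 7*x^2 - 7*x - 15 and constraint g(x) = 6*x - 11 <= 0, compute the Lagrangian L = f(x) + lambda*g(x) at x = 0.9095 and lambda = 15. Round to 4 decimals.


Step 1: Evaluate f(x).
f(0.9095) = 7*0.9095^2 - 7*0.9095 - 15 = -15.5762
Step 2: Evaluate g(x).
g(0.9095) = 6*0.9095 - 11 = -5.543
Step 3: Compute Lagrangian.
L = -15.5762 + 15*-5.543 = -98.7212


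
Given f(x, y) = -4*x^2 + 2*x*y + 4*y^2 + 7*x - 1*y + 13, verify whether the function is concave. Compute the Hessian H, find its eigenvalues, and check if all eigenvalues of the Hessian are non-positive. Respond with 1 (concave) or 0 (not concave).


The Hessian of f(x,y) = -4*x^2 + 2*x*y + 4*y^2 + 7*x - 1*y + 13 is:
H = [[-8, 2], [2, 8]]
Trace = -8 + 8 = 0
Determinant = -8*8 - (2)^2 = -68
Discriminant = (0)^2 - 4*-68 = 272.0
Eigenvalues: lambda_1 = -8.2462, lambda_2 = 8.2462
The function is not concave.

0


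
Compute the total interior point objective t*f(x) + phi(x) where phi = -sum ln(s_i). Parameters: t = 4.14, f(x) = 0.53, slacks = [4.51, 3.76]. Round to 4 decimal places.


Step 1: Compute log-barrier.
ln values: [1.5063, 1.3244]
phi = -(1.5063 + 1.3244) = -2.8307
Step 2: Compute augmented objective.
t*f(x) = 4.14*0.53 = 2.1942
Total = 2.1942 - 2.8307 = -0.6365


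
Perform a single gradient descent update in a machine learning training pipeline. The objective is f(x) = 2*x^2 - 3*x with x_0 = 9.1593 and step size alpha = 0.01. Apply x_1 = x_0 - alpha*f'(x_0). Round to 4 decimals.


We compute the gradient at x_0 and apply the update.
f'(x) = 4*x - 3
f'(9.1593) = 4*9.1593 - 3 = 33.6372
x_1 = 9.1593 - 0.01*33.6372 = 8.8229


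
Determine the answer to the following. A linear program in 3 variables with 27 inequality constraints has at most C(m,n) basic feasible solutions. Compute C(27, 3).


Each vertex corresponds to some choice of n active constraints out of m, so the number of vertices is at most C(m, n) = m! / (n!(m-n)!).
m = 27, n = 3
Numerator: 27 * 26 * 25
Denominator: 3! = 6
C(27, 3) = 2925


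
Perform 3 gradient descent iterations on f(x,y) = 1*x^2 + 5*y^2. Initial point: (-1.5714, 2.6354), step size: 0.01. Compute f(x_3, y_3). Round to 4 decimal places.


Gradient descent on f(x,y) = 1*x^2 + 5*y^2.
Starting point: (-1.5714, 2.6354), alpha = 0.01
Step 1: grad_x = 2*1*-1.5714 = -3.1428, grad_y = 2*5*2.6354 = 26.354
  x_1 = -1.5714 - 0.01*-3.1428 = -1.54
  y_1 = 2.6354 - 0.01*26.354 = 2.3719
Step 2: grad_x = 2*1*-1.54 = -3.0799, grad_y = 2*5*2.3719 = 23.7186
  x_2 = -1.54 - 0.01*-3.0799 = -1.5092
  y_2 = 2.3719 - 0.01*23.7186 = 2.1347
Step 3: grad_x = 2*1*-1.5092 = -3.0183, grad_y = 2*5*2.1347 = 21.3467
  x_3 = -1.5092 - 0.01*-3.0183 = -1.479
  y_3 = 2.1347 - 0.01*21.3467 = 1.9212
f(-1.479, 1.9212) = 1*(-1.479)^2 + 5*1.9212^2 = 20.6426


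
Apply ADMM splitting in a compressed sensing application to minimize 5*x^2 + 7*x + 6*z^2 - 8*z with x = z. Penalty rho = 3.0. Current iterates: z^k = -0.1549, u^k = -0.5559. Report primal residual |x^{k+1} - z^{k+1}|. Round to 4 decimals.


ADMM iteration with rho = 3.0, z^k = -0.1549, u^k = -0.5559
Step 1: x-update.
Minimize 5*x^2 + 7*x + (3.0/2)*(x + 0.1549 - 0.5559)^2
FOC: (2*5 + 3.0)*x = -7 + 3.0*(-0.1549 + 0.5559)
x^{k+1} = -0.4459
Step 2: z-update.
Minimize 6*z^2 - 8*z + (3.0/2)*(-0.4459 - z - 0.5559)^2
FOC: (2*6 + 3.0)*z = 8 + 3.0*(-0.4459 - 0.5559)
z^{k+1} = 0.333
Step 3: u-update.
u^{k+1} = -0.5559 - 0.4459 - 0.333 = -1.3348
Step 4: Primal residual = |-0.4459 - 0.333| = 0.7789


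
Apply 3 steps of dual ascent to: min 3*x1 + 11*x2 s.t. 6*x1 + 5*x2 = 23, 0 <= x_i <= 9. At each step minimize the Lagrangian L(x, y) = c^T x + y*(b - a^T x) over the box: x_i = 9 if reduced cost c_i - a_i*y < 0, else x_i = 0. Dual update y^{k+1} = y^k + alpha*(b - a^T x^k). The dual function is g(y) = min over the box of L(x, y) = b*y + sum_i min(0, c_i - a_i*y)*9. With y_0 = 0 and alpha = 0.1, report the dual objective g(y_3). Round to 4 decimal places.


Dual ascent for LP: min 3*x1 + 11*x2, 6*x1 + 5*x2 = 23, 0 <= x_i <= 9
Step 1: y^k = 0.0, reduced costs: (3.0, 11.0)
  x^k = (0.0, 0.0), subgradient = b - a^T x = 23.0
  y^{k+1} = 0.0 + 0.1*23.0 = 2.3
Step 2: y^k = 2.3, reduced costs: (-10.8, -0.5)
  x^k = (9.0, 9.0), subgradient = b - a^T x = -76.0
  y^{k+1} = 2.3 + 0.1*-76.0 = -5.3
Step 3: y^k = -5.3, reduced costs: (34.8, 37.5)
  x^k = (0.0, 0.0), subgradient = b - a^T x = 23.0
  y^{k+1} = -5.3 + 0.1*23.0 = -3.0
Dual objective at y_3 = -3.0: reduced costs (21.0, 26.0), box minimizer x = (0.0, 0.0)
g(y_3) = b*y + (c1 - a1*y)*x1 + (c2 - a2*y)*x2 = 23*(-3.0) + 21.0*0.0 + 26.0*0.0 = -69.0 + 0.0 + 0.0 = -69.0


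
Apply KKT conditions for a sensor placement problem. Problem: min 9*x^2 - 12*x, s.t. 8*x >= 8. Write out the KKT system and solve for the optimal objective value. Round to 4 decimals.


Step 1: Try lambda = 0 (constraint inactive).
x_unc = 12/(2*9) = 0.6667
Check: 8*0.6667 = 5.3336 < 8 -- violated!
Step 2: Constraint must be active: 8*x = 8
x* = 8/8 = 1.0
lambda = (2*9*1.0 - 12)/8 = 0.75
Step 3: Compute optimal value.
f(x*) = 9*1.0^2 - 12*1.0 = -3.0


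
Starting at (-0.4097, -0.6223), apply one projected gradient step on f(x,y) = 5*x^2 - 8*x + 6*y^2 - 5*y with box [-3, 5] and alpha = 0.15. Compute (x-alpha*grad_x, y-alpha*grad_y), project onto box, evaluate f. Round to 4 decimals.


Step 1: Compute gradient at (-0.4097, -0.6223).
grad_x = 2*5*-0.4097 - 8 = -12.097
grad_y = 2*6*-0.6223 - 5 = -12.4676
Step 2: Gradient step.
x_raw = -0.4097 - 0.15*-12.097 = 1.4049
y_raw = -0.6223 - 0.15*-12.4676 = 1.2478
Step 3: Project onto [-3, 5].
x_proj = clip(1.4049) = 1.4049
y_proj = clip(1.2478) = 1.2478
Step 4: Evaluate f.
f(1.4049, 1.2478) = 1.7326


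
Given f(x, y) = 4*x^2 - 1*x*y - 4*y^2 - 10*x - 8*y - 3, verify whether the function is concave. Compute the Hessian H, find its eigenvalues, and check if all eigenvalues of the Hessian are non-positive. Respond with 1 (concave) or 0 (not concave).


The Hessian of f(x,y) = 4*x^2 - 1*x*y - 4*y^2 - 10*x - 8*y - 3 is:
H = [[8, -1], [-1, -8]]
Trace = 8 - 8 = 0
Determinant = 8*-8 - (-1)^2 = -65
Discriminant = (0)^2 - 4*-65 = 260.0
Eigenvalues: lambda_1 = -8.0623, lambda_2 = 8.0623
The function is not concave.

0


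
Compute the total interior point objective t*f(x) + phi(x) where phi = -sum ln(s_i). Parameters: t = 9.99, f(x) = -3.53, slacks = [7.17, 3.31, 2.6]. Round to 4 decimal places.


Step 1: Compute log-barrier.
ln values: [1.9699, 1.1969, 0.9555]
phi = -(1.9699 + 1.1969 + 0.9555) = -4.1224
Step 2: Compute augmented objective.
t*f(x) = 9.99*-3.53 = -35.2647
Total = -35.2647 - 4.1224 = -39.3871


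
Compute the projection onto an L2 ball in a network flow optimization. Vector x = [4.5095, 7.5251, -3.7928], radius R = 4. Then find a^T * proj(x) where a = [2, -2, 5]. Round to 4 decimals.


Step 1: Compute ||x|| (intermediates to 6 decimals).
||x|| = sqrt(4.5095^2 + 7.5251^2 + (-3.7928)^2) = 9.557617
Step 2: Project.
Since ||x|| > R, scale = R/||x|| = 4/9.557617 = 0.418514, proj(x) = scale * x
proj(x) = [1.887289, 3.14936, -1.58734]
Step 3: Dot product.
a^T * proj(x) = 2*1.887289 - 2*3.14936 + 5*(-1.58734) = -10.4608


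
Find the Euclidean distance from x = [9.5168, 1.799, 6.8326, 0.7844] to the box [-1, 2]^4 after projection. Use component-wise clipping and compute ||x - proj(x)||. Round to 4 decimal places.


Project each component onto [-1, 2].
clip(9.5168) = 2.0, clip(1.799) = 1.799, clip(6.8326) = 2.0, clip(0.7844) = 0.7844
Projection = [2.0, 1.799, 2.0, 0.7844]
Squared diffs: [56.5023, 0.0, 23.354, 0.0]
Distance = sqrt(79.8563) = 8.9362


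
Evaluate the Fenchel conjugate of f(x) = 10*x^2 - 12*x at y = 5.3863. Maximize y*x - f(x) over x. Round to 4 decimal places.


f*(y) = sup_x {y*x - a*x^2 - b*x} = sup_x {(y-b)*x - a*x^2}
FOC: (y - b) - 2a*x = 0 => x* = (y - b)/(2a)
x* = (5.3863 + 12)/(2*10) = 0.8693
f*(5.3863) = (y-b)^2/(4a) = (5.3863 + 12)^2/(4*10)
= 302.2834/40 = 7.5571


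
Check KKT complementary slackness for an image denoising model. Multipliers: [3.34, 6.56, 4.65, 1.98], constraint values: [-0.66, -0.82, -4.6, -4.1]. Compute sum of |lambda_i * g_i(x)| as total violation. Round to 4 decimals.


KKT complementary slackness check:
lambda_1 * g_1 = 3.34 * -0.66 = -2.2044
lambda_2 * g_2 = 6.56 * -0.82 = -5.3792
lambda_3 * g_3 = 4.65 * -4.6 = -21.39
lambda_4 * g_4 = 1.98 * -4.1 = -8.118
Total violation = 2.2044 + 5.3792 + 21.39 + 8.118 = 37.0916


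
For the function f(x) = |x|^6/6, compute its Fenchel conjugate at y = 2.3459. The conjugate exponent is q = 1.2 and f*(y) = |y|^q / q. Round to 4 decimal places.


The conjugate exponent q satisfies 1/p + 1/q = 1.
p = 6, so q = 6/(6 - 1) = 1.2
|y|^q = 2.3459^1.2 = 2.7821
f*(2.3459) = 2.7821 / 1.2 = 2.3184


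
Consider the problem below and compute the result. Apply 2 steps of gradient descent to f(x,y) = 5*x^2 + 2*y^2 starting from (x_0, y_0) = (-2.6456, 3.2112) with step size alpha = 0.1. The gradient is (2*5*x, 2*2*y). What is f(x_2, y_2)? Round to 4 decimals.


Gradient descent on f(x,y) = 5*x^2 + 2*y^2.
Starting point: (-2.6456, 3.2112), alpha = 0.1
Step 1: grad_x = 2*5*-2.6456 = -26.456, grad_y = 2*2*3.2112 = 12.8448
  x_1 = -2.6456 - 0.1*-26.456 = 0.0
  y_1 = 3.2112 - 0.1*12.8448 = 1.9267
Step 2: grad_x = 2*5*0.0 = 0.0, grad_y = 2*2*1.9267 = 7.7069
  x_2 = 0.0 - 0.1*0.0 = 0.0
  y_2 = 1.9267 - 0.1*7.7069 = 1.156
f(0.0, 1.156) = 5*0.0^2 + 2*1.156^2 = 2.6728


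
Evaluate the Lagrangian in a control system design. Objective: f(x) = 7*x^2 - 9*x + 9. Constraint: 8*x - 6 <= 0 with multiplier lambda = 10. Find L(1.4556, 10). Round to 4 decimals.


Step 1: Evaluate f(x).
f(1.4556) = 7*1.4556^2 - 9*1.4556 + 9 = 10.731
Step 2: Evaluate g(x).
g(1.4556) = 8*1.4556 - 6 = 5.6448
Step 3: Compute Lagrangian.
L = 10.731 + 10*5.6448 = 67.179


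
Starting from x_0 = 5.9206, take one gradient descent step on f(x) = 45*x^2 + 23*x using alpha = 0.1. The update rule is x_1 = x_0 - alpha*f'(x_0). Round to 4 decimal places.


We compute the gradient at x_0 and apply the update.
f'(x) = 90*x + 23
f'(5.9206) = 90*5.9206 + 23 = 555.854
x_1 = 5.9206 - 0.1*555.854 = -49.6648


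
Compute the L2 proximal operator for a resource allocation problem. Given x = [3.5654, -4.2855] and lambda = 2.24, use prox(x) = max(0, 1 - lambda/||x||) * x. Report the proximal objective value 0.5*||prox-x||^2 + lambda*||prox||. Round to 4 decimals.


Step 1: Compute ||x||.
||x|| = 5.5747
Step 2: Compute scaling factor.
scale = max(0, 1 - 2.24/5.5747) = 0.5982
Step 3: prox(x) = [2.1328, -2.5635]
||prox(x)|| = 3.3347
Step 4: Proximal objective.
0.5*||prox-x||^2 = 2.5088
lambda*||prox|| = 7.4697
Total = 9.9786


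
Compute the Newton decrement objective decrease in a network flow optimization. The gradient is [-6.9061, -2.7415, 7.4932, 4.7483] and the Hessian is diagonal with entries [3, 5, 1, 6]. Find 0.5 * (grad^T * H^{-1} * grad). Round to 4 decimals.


Step 1: H is diagonal, so H^(-1) * g = [-2.302, -0.5483, 7.4932, 0.7914].
Step 2: g^T H^(-1) g = sum_i g_i^2 / H_ii
  = (-6.9061)^2/3 + (-2.7415)^2/5 + (7.4932)^2/1 + (4.7483)^2/6
  = 15.8981 + 1.5032 + 56.148 + 3.7577 = 77.307
Step 3: Objective decrease = 0.5 * g^T H^(-1) g = 38.6535


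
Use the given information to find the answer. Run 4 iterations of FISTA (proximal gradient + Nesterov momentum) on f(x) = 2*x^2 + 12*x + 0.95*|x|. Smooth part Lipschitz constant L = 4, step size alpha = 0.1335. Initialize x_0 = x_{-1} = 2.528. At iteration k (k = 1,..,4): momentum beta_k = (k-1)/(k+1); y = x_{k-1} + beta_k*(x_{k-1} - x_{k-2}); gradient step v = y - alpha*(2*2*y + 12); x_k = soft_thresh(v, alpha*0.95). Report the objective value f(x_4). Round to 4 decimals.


FISTA on f(x) = 2*x^2 + 12*x + 0.95*|x|
L = 4, alpha = 0.1335
Iteration 1: beta = 0.0, y = 2.528 + 0.0*(2.528 - 2.528) = 2.528
  grad(y) = 22.112, v = y - alpha*grad = -0.424
  prox(v) = soft_thresh(-0.424, 0.1268) = -0.2971
Iteration 2: beta = 0.3333, y = -0.2971 + 0.3333*(-0.2971 - 2.528) = -1.2388
  grad(y) = 7.0447, v = y - alpha*grad = -2.1793
  prox(v) = soft_thresh(-2.1793, 0.1268) = -2.0525
Iteration 3: beta = 0.5, y = -2.0525 + 0.5*(-2.0525 + 0.2971) = -2.9301
  grad(y) = 0.2794, v = y - alpha*grad = -2.9674
  prox(v) = soft_thresh(-2.9674, 0.1268) = -2.8406
Iteration 4: beta = 0.6, y = -2.8406 + 0.6*(-2.8406 + 2.0525) = -3.3135
  grad(y) = -1.2541, v = y - alpha*grad = -3.1461
  prox(v) = soft_thresh(-3.1461, 0.1268) = -3.0193
f(x_4) = 2*(-3.0193)^2 + 12*(-3.0193) + 0.95*|-3.0193| = -15.1309


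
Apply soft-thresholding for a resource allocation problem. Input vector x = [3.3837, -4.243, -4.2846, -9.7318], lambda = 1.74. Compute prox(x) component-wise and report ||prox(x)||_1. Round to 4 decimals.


Soft-thresholding with lambda = 1.74:
prox(3.3837) = sign(3.3837)*max(|3.3837| - 1.74, 0) = 1.6437
prox(-4.243) = sign(-4.243)*max(|-4.243| - 1.74, 0) = -2.503
prox(-4.2846) = sign(-4.2846)*max(|-4.2846| - 1.74, 0) = -2.5446
prox(-9.7318) = sign(-9.7318)*max(|-9.7318| - 1.74, 0) = -7.9918
prox(x) = [1.6437, -2.503, -2.5446, -7.9918]
||prox(x)||_1 = 1.6437 + 2.503 + 2.5446 + 7.9918 = 14.6831


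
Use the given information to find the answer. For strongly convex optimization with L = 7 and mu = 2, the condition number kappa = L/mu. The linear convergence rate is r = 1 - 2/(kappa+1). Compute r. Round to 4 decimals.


Step 1: Compute the condition number.
kappa = L/mu = 7/2 = 3.5
Step 2: Compute the convergence rate.
r = 1 - 2/(kappa + 1) = 1 - 2*mu/(L + mu) = (L - mu)/(L + mu) = 5/9 = 0.5556


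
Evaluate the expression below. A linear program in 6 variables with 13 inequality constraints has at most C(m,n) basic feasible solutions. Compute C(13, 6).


Each vertex corresponds to some choice of n active constraints out of m, so the number of vertices is at most C(m, n) = m! / (n!(m-n)!).
m = 13, n = 6
Numerator: 13 * 12 * 11 * 10 * 9 * 8
Denominator: 6! = 720
C(13, 6) = 1716


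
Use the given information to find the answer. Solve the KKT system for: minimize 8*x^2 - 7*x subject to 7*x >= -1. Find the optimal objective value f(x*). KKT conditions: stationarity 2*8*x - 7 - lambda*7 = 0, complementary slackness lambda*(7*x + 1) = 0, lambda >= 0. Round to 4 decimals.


Step 1: Try lambda = 0 (constraint inactive).
Stationarity: 2*8*x - 7 = 0
x* = 7/(2*8) = 0.4375
Check constraint: 7*0.4375 = 3.0625 >= -1 -- satisfied.
Step 2: Compute optimal value.
f(x*) = 8*0.4375^2 - 7*0.4375 = -1.5313


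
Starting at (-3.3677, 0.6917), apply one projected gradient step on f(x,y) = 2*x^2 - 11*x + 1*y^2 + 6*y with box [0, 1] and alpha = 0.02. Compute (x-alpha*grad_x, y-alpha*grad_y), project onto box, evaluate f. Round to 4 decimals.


Step 1: Compute gradient at (-3.3677, 0.6917).
grad_x = 2*2*-3.3677 - 11 = -24.4708
grad_y = 2*1*0.6917 + 6 = 7.3834
Step 2: Gradient step.
x_raw = -3.3677 - 0.02*-24.4708 = -2.8783
y_raw = 0.6917 - 0.02*7.3834 = 0.544
Step 3: Project onto [0, 1].
x_proj = clip(-2.8783) = 0.0
y_proj = clip(0.544) = 0.544
Step 4: Evaluate f.
f(0.0, 0.544) = 3.5602


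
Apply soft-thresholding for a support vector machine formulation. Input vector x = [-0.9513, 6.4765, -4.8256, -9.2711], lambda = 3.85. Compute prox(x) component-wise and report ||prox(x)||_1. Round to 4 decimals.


Soft-thresholding with lambda = 3.85:
prox(-0.9513) = sign(-0.9513)*max(|-0.9513| - 3.85, 0) = 0.0
prox(6.4765) = sign(6.4765)*max(|6.4765| - 3.85, 0) = 2.6265
prox(-4.8256) = sign(-4.8256)*max(|-4.8256| - 3.85, 0) = -0.9756
prox(-9.2711) = sign(-9.2711)*max(|-9.2711| - 3.85, 0) = -5.4211
prox(x) = [0.0, 2.6265, -0.9756, -5.4211]
||prox(x)||_1 = 0.0 + 2.6265 + 0.9756 + 5.4211 = 9.0232
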